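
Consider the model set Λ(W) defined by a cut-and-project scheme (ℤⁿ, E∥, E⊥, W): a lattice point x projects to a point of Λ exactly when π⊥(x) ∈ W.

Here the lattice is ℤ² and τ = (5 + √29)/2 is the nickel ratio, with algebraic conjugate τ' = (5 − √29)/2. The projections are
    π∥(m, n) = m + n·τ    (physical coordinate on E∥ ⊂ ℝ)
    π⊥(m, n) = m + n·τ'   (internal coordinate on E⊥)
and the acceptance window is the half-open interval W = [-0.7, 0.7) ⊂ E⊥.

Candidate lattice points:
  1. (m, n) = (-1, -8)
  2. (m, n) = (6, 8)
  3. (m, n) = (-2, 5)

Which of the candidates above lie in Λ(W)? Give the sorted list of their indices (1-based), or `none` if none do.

1

Numerically τ ≈ 5.19258 and τ' = −1/τ ≈ -0.19258.
[1] lift (-1,-8): star map gives 0.54066; window check -0.7 ≤ 0.54066 < 0.7 is true → IN Λ
[2] lift (6,8): star map gives 4.45934; window check -0.7 ≤ 4.45934 < 0.7 is false → out
[3] lift (-2,5): star map gives -2.96291; window check -0.7 ≤ -2.96291 < 0.7 is false → out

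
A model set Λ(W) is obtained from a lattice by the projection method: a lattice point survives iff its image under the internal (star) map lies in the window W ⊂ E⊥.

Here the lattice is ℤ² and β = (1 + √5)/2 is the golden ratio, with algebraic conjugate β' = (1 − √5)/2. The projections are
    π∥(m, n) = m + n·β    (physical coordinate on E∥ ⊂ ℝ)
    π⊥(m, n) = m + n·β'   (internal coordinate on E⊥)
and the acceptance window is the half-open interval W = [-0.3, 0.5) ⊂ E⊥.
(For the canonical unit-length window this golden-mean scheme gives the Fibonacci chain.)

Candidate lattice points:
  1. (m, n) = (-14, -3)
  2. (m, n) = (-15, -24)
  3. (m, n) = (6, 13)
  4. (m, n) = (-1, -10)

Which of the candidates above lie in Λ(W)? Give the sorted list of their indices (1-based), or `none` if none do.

2

β' = (1−√5)/2 ≈ -0.61803.
#1 (-14,-3): internal coord -14 + (-3)·β' = -12.14590; -12.14590 ∉ [-0.3, 0.5) → out
#2 (-15,-24): internal coord -15 + (-24)·β' = -0.16718; -0.16718 ∈ [-0.3, 0.5) → IN Λ
#3 (6,13): internal coord 6 + (13)·β' = -2.03444; -2.03444 ∉ [-0.3, 0.5) → out
#4 (-1,-10): internal coord -1 + (-10)·β' = +5.18034; +5.18034 ∉ [-0.3, 0.5) → out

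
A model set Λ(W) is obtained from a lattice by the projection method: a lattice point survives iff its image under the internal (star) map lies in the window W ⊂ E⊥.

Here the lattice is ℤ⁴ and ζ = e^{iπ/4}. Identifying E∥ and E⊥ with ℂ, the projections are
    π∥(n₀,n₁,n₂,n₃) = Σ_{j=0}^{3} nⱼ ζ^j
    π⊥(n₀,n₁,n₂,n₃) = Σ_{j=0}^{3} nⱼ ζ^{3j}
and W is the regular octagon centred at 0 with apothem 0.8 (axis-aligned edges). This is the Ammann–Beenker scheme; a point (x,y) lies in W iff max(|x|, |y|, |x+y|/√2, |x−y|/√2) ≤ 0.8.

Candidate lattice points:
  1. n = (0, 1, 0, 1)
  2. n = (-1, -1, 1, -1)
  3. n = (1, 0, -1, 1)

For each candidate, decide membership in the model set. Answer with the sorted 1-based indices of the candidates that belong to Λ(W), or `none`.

none

π⊥(n) = n₀ + n₁ζ³ + n₂ζ⁶ + n₃ζ⁹ where ζ = e^{iπ/4}.
#1 (0, 1, 0, 1): internal (0.000000, 1.414214); octagon support 1.414214 vs apothem 0.8 → ∉ W
#2 (-1, -1, 1, -1): internal (-1.000000, -2.414214); octagon support 2.414214 vs apothem 0.8 → ∉ W
#3 (1, 0, -1, 1): internal (1.707107, 1.707107); octagon support 2.414214 vs apothem 0.8 → ∉ W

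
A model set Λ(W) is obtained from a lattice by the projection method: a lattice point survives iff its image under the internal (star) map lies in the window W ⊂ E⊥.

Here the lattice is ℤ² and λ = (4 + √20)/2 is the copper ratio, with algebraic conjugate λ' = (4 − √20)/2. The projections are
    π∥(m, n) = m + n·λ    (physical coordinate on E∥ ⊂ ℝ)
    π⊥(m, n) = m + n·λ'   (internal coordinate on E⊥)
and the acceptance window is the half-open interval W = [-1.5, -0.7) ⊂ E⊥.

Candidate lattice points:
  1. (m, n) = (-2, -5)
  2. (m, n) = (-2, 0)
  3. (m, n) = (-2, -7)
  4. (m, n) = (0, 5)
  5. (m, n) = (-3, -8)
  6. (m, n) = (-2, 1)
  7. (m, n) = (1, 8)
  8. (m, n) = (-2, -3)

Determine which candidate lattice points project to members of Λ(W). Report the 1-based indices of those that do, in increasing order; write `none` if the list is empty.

1, 4, 5, 7, 8

Compute λ' = (4−√20)/2 = -0.236068, so π⊥(m,n) = m -0.236068·n.
#1 (-2,-5): internal coord -2 + (-5)·λ' = -0.819660; -0.819660 ∈ [-1.5, -0.7) → IN Λ
#2 (-2,0): internal coord -2 + (0)·λ' = -2.000000; -2.000000 ∉ [-1.5, -0.7) → out
#3 (-2,-7): internal coord -2 + (-7)·λ' = -0.347524; -0.347524 ∉ [-1.5, -0.7) → out
#4 (0,5): internal coord 0 + (5)·λ' = -1.180340; -1.180340 ∈ [-1.5, -0.7) → IN Λ
#5 (-3,-8): internal coord -3 + (-8)·λ' = -1.111456; -1.111456 ∈ [-1.5, -0.7) → IN Λ
#6 (-2,1): internal coord -2 + (1)·λ' = -2.236068; -2.236068 ∉ [-1.5, -0.7) → out
#7 (1,8): internal coord 1 + (8)·λ' = -0.888544; -0.888544 ∈ [-1.5, -0.7) → IN Λ
#8 (-2,-3): internal coord -2 + (-3)·λ' = -1.291796; -1.291796 ∈ [-1.5, -0.7) → IN Λ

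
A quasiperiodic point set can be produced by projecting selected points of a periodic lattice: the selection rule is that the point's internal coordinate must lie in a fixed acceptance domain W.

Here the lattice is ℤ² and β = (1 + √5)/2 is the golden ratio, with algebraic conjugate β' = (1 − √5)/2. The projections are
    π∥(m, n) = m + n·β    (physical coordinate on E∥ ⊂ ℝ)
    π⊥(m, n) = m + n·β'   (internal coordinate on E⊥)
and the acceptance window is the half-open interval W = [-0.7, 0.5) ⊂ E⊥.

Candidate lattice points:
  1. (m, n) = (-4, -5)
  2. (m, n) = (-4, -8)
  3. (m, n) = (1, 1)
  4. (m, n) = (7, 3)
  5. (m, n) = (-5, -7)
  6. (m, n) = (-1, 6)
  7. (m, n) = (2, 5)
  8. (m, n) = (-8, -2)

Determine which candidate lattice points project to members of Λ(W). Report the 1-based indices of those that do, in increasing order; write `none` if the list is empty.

β' = (1−√5)/2 ≈ -0.61803.
#1 (-4,-5): internal coord -4 + (-5)·β' = -0.90983; -0.90983 ∉ [-0.7, 0.5) → out
#2 (-4,-8): internal coord -4 + (-8)·β' = +0.94427; +0.94427 ∉ [-0.7, 0.5) → out
#3 (1,1): internal coord 1 + (1)·β' = +0.38197; +0.38197 ∈ [-0.7, 0.5) → IN Λ
#4 (7,3): internal coord 7 + (3)·β' = +5.14590; +5.14590 ∉ [-0.7, 0.5) → out
#5 (-5,-7): internal coord -5 + (-7)·β' = -0.67376; -0.67376 ∈ [-0.7, 0.5) → IN Λ
#6 (-1,6): internal coord -1 + (6)·β' = -4.70820; -4.70820 ∉ [-0.7, 0.5) → out
#7 (2,5): internal coord 2 + (5)·β' = -1.09017; -1.09017 ∉ [-0.7, 0.5) → out
#8 (-8,-2): internal coord -8 + (-2)·β' = -6.76393; -6.76393 ∉ [-0.7, 0.5) → out

3, 5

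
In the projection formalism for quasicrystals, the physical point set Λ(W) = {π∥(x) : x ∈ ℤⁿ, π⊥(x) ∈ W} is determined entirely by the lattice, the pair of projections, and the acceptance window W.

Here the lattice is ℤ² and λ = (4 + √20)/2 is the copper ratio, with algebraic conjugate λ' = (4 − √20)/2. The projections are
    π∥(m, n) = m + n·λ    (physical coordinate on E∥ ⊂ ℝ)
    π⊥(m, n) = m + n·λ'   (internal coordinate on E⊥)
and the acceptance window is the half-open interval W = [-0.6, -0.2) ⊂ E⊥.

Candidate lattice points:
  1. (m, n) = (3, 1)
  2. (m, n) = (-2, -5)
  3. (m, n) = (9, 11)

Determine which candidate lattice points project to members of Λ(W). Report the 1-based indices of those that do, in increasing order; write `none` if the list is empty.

none

Compute λ' = (4−√20)/2 = -0.236068, so π⊥(m,n) = m -0.236068·n.
#1 (3,1): internal coord 3 + (1)·λ' = +2.763932; +2.763932 ∉ [-0.6, -0.2) → out
#2 (-2,-5): internal coord -2 + (-5)·λ' = -0.819660; -0.819660 ∉ [-0.6, -0.2) → out
#3 (9,11): internal coord 9 + (11)·λ' = +6.403252; +6.403252 ∉ [-0.6, -0.2) → out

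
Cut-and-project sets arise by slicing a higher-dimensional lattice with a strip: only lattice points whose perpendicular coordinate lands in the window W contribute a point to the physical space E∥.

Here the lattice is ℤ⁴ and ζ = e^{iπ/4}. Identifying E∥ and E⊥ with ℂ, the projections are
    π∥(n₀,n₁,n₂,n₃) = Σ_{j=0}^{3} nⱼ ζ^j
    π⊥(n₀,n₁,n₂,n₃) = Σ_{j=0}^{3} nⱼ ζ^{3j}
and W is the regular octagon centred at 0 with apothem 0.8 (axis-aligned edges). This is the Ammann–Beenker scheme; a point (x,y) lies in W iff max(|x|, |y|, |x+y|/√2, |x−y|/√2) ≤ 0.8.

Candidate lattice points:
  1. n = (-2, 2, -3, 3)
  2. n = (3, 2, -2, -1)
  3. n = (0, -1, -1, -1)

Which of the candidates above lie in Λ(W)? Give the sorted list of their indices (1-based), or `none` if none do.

3

With ζ = e^{iπ/4} the internal vectors are ζ^0,ζ^3,ζ^6,ζ^9.
#1 (-2, 2, -3, 3): internal (-1.2929, 6.5355); octagon support 6.5355 vs apothem 0.8 → ∉ W
#2 (3, 2, -2, -1): internal (0.8787, 2.7071); octagon support 2.7071 vs apothem 0.8 → ∉ W
#3 (0, -1, -1, -1): internal (0.0000, -0.4142); octagon support 0.4142 vs apothem 0.8 → ∈ W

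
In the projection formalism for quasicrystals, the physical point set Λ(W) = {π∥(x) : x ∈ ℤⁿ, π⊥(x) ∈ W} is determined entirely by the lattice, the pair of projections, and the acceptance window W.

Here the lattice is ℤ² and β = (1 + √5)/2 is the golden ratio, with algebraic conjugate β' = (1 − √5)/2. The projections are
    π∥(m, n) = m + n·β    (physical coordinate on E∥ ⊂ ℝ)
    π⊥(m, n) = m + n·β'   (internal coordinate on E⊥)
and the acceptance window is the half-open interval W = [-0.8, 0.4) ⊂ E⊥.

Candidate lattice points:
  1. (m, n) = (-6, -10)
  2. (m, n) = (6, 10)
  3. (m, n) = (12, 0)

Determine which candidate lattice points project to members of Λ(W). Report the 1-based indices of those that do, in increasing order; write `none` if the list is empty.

1, 2

Compute β' = (1−√5)/2 = -0.61803, so π⊥(m,n) = m -0.61803·n.
#1 (-6,-10): internal coord -6 + (-10)·β' = +0.18034; +0.18034 ∈ [-0.8, 0.4) → IN Λ
#2 (6,10): internal coord 6 + (10)·β' = -0.18034; -0.18034 ∈ [-0.8, 0.4) → IN Λ
#3 (12,0): internal coord 12 + (0)·β' = +12.00000; +12.00000 ∉ [-0.8, 0.4) → out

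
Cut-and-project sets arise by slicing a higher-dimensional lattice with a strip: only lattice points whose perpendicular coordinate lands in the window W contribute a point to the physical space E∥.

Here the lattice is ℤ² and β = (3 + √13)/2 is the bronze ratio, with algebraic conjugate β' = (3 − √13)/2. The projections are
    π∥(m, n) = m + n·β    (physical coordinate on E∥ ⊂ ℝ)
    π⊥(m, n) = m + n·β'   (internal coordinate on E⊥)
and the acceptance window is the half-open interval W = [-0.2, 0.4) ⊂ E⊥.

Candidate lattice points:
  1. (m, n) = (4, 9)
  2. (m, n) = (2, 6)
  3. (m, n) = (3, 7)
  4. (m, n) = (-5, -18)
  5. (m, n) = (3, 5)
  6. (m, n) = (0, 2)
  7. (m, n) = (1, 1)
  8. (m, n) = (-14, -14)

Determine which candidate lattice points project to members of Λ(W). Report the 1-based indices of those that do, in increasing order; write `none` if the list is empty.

2

β' = (3−√13)/2 ≈ -0.30278.
candidate 1: (m,n)=(4,9) → π∥ = 4+9·β ≈ 33.72498, π⊥ = 4+9·β' ≈ 1.27502 ∉ [-0.2, 0.4) ⇒ out
candidate 2: (m,n)=(2,6) → π∥ = 2+6·β ≈ 21.81665, π⊥ = 2+6·β' ≈ 0.18335 ∈ [-0.2, 0.4) ⇒ IN Λ
candidate 3: (m,n)=(3,7) → π∥ = 3+7·β ≈ 26.11943, π⊥ = 3+7·β' ≈ 0.88057 ∉ [-0.2, 0.4) ⇒ out
candidate 4: (m,n)=(-5,-18) → π∥ = -5-18·β ≈ -64.44996, π⊥ = -5-18·β' ≈ 0.44996 ∉ [-0.2, 0.4) ⇒ out
candidate 5: (m,n)=(3,5) → π∥ = 3+5·β ≈ 19.51388, π⊥ = 3+5·β' ≈ 1.48612 ∉ [-0.2, 0.4) ⇒ out
candidate 6: (m,n)=(0,2) → π∥ = 0+2·β ≈ 6.60555, π⊥ = 0+2·β' ≈ -0.60555 ∉ [-0.2, 0.4) ⇒ out
candidate 7: (m,n)=(1,1) → π∥ = 1+1·β ≈ 4.30278, π⊥ = 1+1·β' ≈ 0.69722 ∉ [-0.2, 0.4) ⇒ out
candidate 8: (m,n)=(-14,-14) → π∥ = -14-14·β ≈ -60.23886, π⊥ = -14-14·β' ≈ -9.76114 ∉ [-0.2, 0.4) ⇒ out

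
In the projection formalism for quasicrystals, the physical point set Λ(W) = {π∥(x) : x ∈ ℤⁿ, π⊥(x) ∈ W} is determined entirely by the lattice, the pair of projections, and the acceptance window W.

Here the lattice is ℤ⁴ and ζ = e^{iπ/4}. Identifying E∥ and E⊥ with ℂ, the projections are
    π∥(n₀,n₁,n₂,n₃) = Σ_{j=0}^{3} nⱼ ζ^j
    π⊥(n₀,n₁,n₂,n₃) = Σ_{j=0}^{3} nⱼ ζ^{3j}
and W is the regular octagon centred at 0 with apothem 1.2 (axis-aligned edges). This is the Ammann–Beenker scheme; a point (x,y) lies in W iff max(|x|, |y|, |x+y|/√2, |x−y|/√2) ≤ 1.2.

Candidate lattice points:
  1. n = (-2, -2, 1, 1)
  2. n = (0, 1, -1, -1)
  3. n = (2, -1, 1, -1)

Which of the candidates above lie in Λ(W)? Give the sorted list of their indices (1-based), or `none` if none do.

none

Internal map: ζ^{3j} for j=0..3 gives (1,0), (−√2/2,√2/2), (0,−1), (√2/2,√2/2).
#1 (-2, -2, 1, 1): internal (0.1213, -1.7071); octagon support 1.7071 vs apothem 1.2 → ∉ W
#2 (0, 1, -1, -1): internal (-1.4142, 1.0000); octagon support 1.7071 vs apothem 1.2 → ∉ W
#3 (2, -1, 1, -1): internal (2.0000, -2.4142); octagon support 3.1213 vs apothem 1.2 → ∉ W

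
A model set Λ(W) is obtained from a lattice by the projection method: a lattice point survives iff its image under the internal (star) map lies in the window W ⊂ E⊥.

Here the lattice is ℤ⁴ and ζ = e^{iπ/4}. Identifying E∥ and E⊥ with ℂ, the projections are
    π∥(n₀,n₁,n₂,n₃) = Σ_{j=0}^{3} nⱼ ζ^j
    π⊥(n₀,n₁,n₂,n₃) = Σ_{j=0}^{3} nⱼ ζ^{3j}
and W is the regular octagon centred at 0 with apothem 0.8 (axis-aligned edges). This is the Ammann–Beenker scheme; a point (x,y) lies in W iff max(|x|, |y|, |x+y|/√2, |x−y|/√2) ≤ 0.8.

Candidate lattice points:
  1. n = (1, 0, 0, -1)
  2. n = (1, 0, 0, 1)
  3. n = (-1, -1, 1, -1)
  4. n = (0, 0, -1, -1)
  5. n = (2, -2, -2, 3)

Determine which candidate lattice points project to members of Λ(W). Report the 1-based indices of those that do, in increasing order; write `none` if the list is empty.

1, 4

π⊥(n) = n₀ + n₁ζ³ + n₂ζ⁶ + n₃ζ⁹ where ζ = e^{iπ/4}.
candidate 1: n = (1, 0, 0, -1) → π⊥ ≈ (+0.292893, -0.707107); max(|x|,|y|,|x±y|/√2) = 0.707107 ≤ 0.8 ⇒ ∈ W
candidate 2: n = (1, 0, 0, 1) → π⊥ ≈ (+1.707107, +0.707107); max(|x|,|y|,|x±y|/√2) = 1.707107 > 0.8 ⇒ ∉ W
candidate 3: n = (-1, -1, 1, -1) → π⊥ ≈ (-1.000000, -2.414214); max(|x|,|y|,|x±y|/√2) = 2.414214 > 0.8 ⇒ ∉ W
candidate 4: n = (0, 0, -1, -1) → π⊥ ≈ (-0.707107, +0.292893); max(|x|,|y|,|x±y|/√2) = 0.707107 ≤ 0.8 ⇒ ∈ W
candidate 5: n = (2, -2, -2, 3) → π⊥ ≈ (+5.535534, +2.707107); max(|x|,|y|,|x±y|/√2) = 5.828427 > 0.8 ⇒ ∉ W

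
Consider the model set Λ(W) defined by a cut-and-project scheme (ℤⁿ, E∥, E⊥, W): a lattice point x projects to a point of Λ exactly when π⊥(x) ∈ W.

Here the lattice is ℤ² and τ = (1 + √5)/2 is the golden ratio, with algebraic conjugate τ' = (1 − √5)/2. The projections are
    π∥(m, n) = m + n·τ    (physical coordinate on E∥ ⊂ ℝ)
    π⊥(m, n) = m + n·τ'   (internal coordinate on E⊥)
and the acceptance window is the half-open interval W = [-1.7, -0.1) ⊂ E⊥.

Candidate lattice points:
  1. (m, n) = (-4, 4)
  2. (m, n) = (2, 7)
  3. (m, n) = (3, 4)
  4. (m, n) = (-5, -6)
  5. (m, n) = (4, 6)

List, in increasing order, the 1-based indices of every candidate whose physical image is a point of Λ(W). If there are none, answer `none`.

Compute τ' = (1−√5)/2 = -0.6180, so π⊥(m,n) = m -0.6180·n.
[1] lift (-4,4): star map gives -6.4721; window check -1.7 ≤ -6.4721 < -0.1 is false → out
[2] lift (2,7): star map gives -2.3262; window check -1.7 ≤ -2.3262 < -0.1 is false → out
[3] lift (3,4): star map gives 0.5279; window check -1.7 ≤ 0.5279 < -0.1 is false → out
[4] lift (-5,-6): star map gives -1.2918; window check -1.7 ≤ -1.2918 < -0.1 is true → IN Λ
[5] lift (4,6): star map gives 0.2918; window check -1.7 ≤ 0.2918 < -0.1 is false → out

4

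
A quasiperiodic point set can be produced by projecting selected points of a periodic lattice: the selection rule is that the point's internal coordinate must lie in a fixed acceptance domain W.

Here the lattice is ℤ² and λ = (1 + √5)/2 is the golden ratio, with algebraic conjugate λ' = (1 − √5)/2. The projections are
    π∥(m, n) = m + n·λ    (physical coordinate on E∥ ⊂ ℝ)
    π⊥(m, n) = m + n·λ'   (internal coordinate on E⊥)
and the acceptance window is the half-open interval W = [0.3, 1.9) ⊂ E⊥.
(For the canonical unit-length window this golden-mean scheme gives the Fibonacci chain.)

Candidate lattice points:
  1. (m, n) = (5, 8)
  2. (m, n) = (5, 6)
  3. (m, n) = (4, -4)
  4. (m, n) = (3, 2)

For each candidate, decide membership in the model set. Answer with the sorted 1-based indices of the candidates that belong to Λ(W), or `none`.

λ' = (1−√5)/2 ≈ -0.618034.
#1 (5,8): internal coord 5 + (8)·λ' = +0.055728; +0.055728 ∉ [0.3, 1.9) → out
#2 (5,6): internal coord 5 + (6)·λ' = +1.291796; +1.291796 ∈ [0.3, 1.9) → IN Λ
#3 (4,-4): internal coord 4 + (-4)·λ' = +6.472136; +6.472136 ∉ [0.3, 1.9) → out
#4 (3,2): internal coord 3 + (2)·λ' = +1.763932; +1.763932 ∈ [0.3, 1.9) → IN Λ

2, 4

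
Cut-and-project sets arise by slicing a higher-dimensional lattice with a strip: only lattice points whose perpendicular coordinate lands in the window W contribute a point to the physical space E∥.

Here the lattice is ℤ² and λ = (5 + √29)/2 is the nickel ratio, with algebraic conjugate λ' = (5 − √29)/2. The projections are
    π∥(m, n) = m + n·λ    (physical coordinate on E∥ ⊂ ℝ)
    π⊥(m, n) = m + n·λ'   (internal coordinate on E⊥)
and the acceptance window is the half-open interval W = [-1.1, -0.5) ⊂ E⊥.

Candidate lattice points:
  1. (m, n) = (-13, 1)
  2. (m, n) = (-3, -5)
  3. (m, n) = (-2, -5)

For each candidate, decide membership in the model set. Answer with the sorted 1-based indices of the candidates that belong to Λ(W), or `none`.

Compute λ' = (5−√29)/2 = -0.1926, so π⊥(m,n) = m -0.1926·n.
candidate 1: (m,n)=(-13,1) → π∥ = -13+1·λ ≈ -7.8074, π⊥ = -13+1·λ' ≈ -13.1926 ∉ [-1.1, -0.5) ⇒ out
candidate 2: (m,n)=(-3,-5) → π∥ = -3-5·λ ≈ -28.9629, π⊥ = -3-5·λ' ≈ -2.0371 ∉ [-1.1, -0.5) ⇒ out
candidate 3: (m,n)=(-2,-5) → π∥ = -2-5·λ ≈ -27.9629, π⊥ = -2-5·λ' ≈ -1.0371 ∈ [-1.1, -0.5) ⇒ IN Λ

3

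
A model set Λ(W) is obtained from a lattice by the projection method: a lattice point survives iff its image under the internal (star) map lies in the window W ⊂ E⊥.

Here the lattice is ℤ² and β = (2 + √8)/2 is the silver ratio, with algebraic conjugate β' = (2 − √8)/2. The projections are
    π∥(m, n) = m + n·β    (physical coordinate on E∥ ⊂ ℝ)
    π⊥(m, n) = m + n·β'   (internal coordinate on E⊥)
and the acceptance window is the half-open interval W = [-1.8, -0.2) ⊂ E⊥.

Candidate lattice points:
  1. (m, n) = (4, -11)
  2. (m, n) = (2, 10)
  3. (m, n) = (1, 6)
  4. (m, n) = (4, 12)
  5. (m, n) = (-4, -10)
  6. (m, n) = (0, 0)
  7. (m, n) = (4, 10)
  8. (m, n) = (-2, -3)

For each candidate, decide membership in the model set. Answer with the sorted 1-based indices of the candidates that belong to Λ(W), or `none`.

β' = (2−√8)/2 ≈ -0.4142.
candidate 1: (m,n)=(4,-11) → π∥ = 4-11·β ≈ -22.5563, π⊥ = 4-11·β' ≈ 8.5563 ∉ [-1.8, -0.2) ⇒ out
candidate 2: (m,n)=(2,10) → π∥ = 2+10·β ≈ 26.1421, π⊥ = 2+10·β' ≈ -2.1421 ∉ [-1.8, -0.2) ⇒ out
candidate 3: (m,n)=(1,6) → π∥ = 1+6·β ≈ 15.4853, π⊥ = 1+6·β' ≈ -1.4853 ∈ [-1.8, -0.2) ⇒ IN Λ
candidate 4: (m,n)=(4,12) → π∥ = 4+12·β ≈ 32.9706, π⊥ = 4+12·β' ≈ -0.9706 ∈ [-1.8, -0.2) ⇒ IN Λ
candidate 5: (m,n)=(-4,-10) → π∥ = -4-10·β ≈ -28.1421, π⊥ = -4-10·β' ≈ 0.1421 ∉ [-1.8, -0.2) ⇒ out
candidate 6: (m,n)=(0,0) → π∥ = 0+0·β ≈ 0.0000, π⊥ = 0+0·β' ≈ 0.0000 ∉ [-1.8, -0.2) ⇒ out
candidate 7: (m,n)=(4,10) → π∥ = 4+10·β ≈ 28.1421, π⊥ = 4+10·β' ≈ -0.1421 ∉ [-1.8, -0.2) ⇒ out
candidate 8: (m,n)=(-2,-3) → π∥ = -2-3·β ≈ -9.2426, π⊥ = -2-3·β' ≈ -0.7574 ∈ [-1.8, -0.2) ⇒ IN Λ

3, 4, 8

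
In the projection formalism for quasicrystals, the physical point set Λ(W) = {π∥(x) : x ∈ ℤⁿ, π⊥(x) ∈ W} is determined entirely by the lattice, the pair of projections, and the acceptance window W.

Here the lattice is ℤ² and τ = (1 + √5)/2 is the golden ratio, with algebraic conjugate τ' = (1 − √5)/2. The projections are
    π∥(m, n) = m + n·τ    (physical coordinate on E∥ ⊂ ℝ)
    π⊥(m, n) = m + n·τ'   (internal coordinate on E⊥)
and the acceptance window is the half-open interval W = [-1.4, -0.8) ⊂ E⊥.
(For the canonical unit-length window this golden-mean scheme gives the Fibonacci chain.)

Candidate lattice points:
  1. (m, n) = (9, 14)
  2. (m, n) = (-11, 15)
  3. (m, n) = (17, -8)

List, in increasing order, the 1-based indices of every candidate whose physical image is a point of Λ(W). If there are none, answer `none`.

none

Numerically τ ≈ 1.6180 and τ' = −1/τ ≈ -0.6180.
candidate 1: (m,n)=(9,14) → π∥ = 9+14·τ ≈ 31.6525, π⊥ = 9+14·τ' ≈ 0.3475 ∉ [-1.4, -0.8) ⇒ out
candidate 2: (m,n)=(-11,15) → π∥ = -11+15·τ ≈ 13.2705, π⊥ = -11+15·τ' ≈ -20.2705 ∉ [-1.4, -0.8) ⇒ out
candidate 3: (m,n)=(17,-8) → π∥ = 17-8·τ ≈ 4.0557, π⊥ = 17-8·τ' ≈ 21.9443 ∉ [-1.4, -0.8) ⇒ out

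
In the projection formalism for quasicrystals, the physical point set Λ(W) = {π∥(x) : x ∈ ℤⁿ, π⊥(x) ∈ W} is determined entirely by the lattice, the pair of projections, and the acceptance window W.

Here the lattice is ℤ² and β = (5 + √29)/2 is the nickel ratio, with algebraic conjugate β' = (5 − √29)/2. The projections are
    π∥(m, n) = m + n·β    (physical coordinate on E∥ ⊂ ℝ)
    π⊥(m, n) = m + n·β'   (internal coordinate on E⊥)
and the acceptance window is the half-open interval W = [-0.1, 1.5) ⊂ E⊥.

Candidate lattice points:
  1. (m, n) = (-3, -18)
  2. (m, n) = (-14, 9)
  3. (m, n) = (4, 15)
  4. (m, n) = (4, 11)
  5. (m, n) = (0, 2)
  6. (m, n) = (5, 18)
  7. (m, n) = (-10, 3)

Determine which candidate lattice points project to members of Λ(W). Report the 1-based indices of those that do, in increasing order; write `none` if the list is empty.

1, 3

Compute β' = (5−√29)/2 = -0.19258, so π⊥(m,n) = m -0.19258·n.
#1 (-3,-18): internal coord -3 + (-18)·β' = +0.46648; +0.46648 ∈ [-0.1, 1.5) → IN Λ
#2 (-14,9): internal coord -14 + (9)·β' = -15.73324; -15.73324 ∉ [-0.1, 1.5) → out
#3 (4,15): internal coord 4 + (15)·β' = +1.11126; +1.11126 ∈ [-0.1, 1.5) → IN Λ
#4 (4,11): internal coord 4 + (11)·β' = +1.88159; +1.88159 ∉ [-0.1, 1.5) → out
#5 (0,2): internal coord 0 + (2)·β' = -0.38516; -0.38516 ∉ [-0.1, 1.5) → out
#6 (5,18): internal coord 5 + (18)·β' = +1.53352; +1.53352 ∉ [-0.1, 1.5) → out
#7 (-10,3): internal coord -10 + (3)·β' = -10.57775; -10.57775 ∉ [-0.1, 1.5) → out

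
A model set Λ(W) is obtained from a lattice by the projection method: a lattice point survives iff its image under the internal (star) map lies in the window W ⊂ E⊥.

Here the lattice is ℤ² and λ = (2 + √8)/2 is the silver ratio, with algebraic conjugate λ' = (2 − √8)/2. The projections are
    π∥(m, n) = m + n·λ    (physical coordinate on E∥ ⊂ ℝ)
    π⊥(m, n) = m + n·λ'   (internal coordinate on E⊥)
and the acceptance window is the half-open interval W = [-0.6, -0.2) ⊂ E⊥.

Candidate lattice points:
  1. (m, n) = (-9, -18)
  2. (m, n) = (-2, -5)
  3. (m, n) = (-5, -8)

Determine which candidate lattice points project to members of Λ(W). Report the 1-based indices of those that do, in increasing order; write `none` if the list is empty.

none

λ' = (2−√8)/2 ≈ -0.41421.
[1] lift (-9,-18): star map gives -1.54416; window check -0.6 ≤ -1.54416 < -0.2 is false → out
[2] lift (-2,-5): star map gives 0.07107; window check -0.6 ≤ 0.07107 < -0.2 is false → out
[3] lift (-5,-8): star map gives -1.68629; window check -0.6 ≤ -1.68629 < -0.2 is false → out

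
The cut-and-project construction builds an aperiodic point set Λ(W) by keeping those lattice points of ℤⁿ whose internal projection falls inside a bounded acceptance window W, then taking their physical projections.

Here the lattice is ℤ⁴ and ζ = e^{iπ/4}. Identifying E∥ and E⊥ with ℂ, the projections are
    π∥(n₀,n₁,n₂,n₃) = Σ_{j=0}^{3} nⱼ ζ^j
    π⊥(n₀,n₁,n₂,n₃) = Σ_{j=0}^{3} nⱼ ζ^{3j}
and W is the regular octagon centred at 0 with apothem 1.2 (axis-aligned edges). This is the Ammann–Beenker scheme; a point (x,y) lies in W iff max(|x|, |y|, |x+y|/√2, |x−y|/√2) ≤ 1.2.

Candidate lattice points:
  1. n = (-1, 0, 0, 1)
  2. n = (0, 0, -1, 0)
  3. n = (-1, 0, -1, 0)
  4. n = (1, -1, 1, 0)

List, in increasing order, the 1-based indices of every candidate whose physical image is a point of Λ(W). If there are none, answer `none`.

1, 2

With ζ = e^{iπ/4} the internal vectors are ζ^0,ζ^3,ζ^6,ζ^9.
#1 (-1, 0, 0, 1): internal (-0.292893, 0.707107); octagon support 0.707107 vs apothem 1.2 → ∈ W
#2 (0, 0, -1, 0): internal (0.000000, 1.000000); octagon support 1.000000 vs apothem 1.2 → ∈ W
#3 (-1, 0, -1, 0): internal (-1.000000, 1.000000); octagon support 1.414214 vs apothem 1.2 → ∉ W
#4 (1, -1, 1, 0): internal (1.707107, -1.707107); octagon support 2.414214 vs apothem 1.2 → ∉ W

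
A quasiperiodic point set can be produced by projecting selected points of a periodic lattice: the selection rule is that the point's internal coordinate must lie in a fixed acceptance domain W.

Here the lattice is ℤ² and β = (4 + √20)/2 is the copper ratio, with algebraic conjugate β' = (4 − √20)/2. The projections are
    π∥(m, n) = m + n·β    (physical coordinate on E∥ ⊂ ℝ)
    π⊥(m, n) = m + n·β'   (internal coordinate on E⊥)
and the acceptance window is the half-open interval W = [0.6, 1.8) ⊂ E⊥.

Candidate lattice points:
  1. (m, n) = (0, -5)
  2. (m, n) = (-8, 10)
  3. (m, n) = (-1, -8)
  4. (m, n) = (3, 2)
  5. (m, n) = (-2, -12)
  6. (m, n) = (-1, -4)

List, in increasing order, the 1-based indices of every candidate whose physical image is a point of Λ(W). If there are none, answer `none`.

1, 3, 5

β' = (4−√20)/2 ≈ -0.23607.
#1 (0,-5): internal coord 0 + (-5)·β' = +1.18034; +1.18034 ∈ [0.6, 1.8) → IN Λ
#2 (-8,10): internal coord -8 + (10)·β' = -10.36068; -10.36068 ∉ [0.6, 1.8) → out
#3 (-1,-8): internal coord -1 + (-8)·β' = +0.88854; +0.88854 ∈ [0.6, 1.8) → IN Λ
#4 (3,2): internal coord 3 + (2)·β' = +2.52786; +2.52786 ∉ [0.6, 1.8) → out
#5 (-2,-12): internal coord -2 + (-12)·β' = +0.83282; +0.83282 ∈ [0.6, 1.8) → IN Λ
#6 (-1,-4): internal coord -1 + (-4)·β' = -0.05573; -0.05573 ∉ [0.6, 1.8) → out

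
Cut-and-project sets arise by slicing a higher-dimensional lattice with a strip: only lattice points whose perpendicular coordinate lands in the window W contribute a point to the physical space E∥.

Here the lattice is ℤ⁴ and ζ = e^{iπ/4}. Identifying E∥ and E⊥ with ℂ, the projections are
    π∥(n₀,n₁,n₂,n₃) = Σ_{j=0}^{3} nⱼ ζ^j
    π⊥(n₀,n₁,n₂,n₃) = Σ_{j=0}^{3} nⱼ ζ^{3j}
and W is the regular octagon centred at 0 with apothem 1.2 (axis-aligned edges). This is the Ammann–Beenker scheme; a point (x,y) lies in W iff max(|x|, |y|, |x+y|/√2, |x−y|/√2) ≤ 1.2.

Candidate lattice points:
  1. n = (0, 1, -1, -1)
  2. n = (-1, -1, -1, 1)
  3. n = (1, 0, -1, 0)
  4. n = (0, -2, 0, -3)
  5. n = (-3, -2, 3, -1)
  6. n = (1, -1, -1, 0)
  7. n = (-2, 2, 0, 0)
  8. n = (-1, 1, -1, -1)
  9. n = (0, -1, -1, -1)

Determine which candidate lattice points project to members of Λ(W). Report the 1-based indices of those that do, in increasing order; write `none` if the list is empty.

2, 9

Internal map: ζ^{3j} for j=0..3 gives (1,0), (−√2/2,√2/2), (0,−1), (√2/2,√2/2).
#1 (0, 1, -1, -1): internal (-1.4142, 1.0000); octagon support 1.7071 vs apothem 1.2 → ∉ W
#2 (-1, -1, -1, 1): internal (0.4142, 1.0000); octagon support 1.0000 vs apothem 1.2 → ∈ W
#3 (1, 0, -1, 0): internal (1.0000, 1.0000); octagon support 1.4142 vs apothem 1.2 → ∉ W
#4 (0, -2, 0, -3): internal (-0.7071, -3.5355); octagon support 3.5355 vs apothem 1.2 → ∉ W
#5 (-3, -2, 3, -1): internal (-2.2929, -5.1213); octagon support 5.2426 vs apothem 1.2 → ∉ W
#6 (1, -1, -1, 0): internal (1.7071, 0.2929); octagon support 1.7071 vs apothem 1.2 → ∉ W
#7 (-2, 2, 0, 0): internal (-3.4142, 1.4142); octagon support 3.4142 vs apothem 1.2 → ∉ W
#8 (-1, 1, -1, -1): internal (-2.4142, 1.0000); octagon support 2.4142 vs apothem 1.2 → ∉ W
#9 (0, -1, -1, -1): internal (0.0000, -0.4142); octagon support 0.4142 vs apothem 1.2 → ∈ W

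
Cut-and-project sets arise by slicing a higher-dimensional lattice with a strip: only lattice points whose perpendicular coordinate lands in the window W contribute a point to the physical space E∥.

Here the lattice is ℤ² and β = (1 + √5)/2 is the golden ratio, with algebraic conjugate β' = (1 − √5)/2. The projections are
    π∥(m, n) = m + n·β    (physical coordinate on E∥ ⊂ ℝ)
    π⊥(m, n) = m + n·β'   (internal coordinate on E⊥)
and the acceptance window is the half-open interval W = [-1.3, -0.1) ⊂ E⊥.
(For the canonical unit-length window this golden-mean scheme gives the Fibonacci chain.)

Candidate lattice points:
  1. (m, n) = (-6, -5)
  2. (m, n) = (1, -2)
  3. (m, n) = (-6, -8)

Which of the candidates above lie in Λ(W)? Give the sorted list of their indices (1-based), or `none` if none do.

3

β' = (1−√5)/2 ≈ -0.6180.
[1] lift (-6,-5): star map gives -2.9098; window check -1.3 ≤ -2.9098 < -0.1 is false → out
[2] lift (1,-2): star map gives 2.2361; window check -1.3 ≤ 2.2361 < -0.1 is false → out
[3] lift (-6,-8): star map gives -1.0557; window check -1.3 ≤ -1.0557 < -0.1 is true → IN Λ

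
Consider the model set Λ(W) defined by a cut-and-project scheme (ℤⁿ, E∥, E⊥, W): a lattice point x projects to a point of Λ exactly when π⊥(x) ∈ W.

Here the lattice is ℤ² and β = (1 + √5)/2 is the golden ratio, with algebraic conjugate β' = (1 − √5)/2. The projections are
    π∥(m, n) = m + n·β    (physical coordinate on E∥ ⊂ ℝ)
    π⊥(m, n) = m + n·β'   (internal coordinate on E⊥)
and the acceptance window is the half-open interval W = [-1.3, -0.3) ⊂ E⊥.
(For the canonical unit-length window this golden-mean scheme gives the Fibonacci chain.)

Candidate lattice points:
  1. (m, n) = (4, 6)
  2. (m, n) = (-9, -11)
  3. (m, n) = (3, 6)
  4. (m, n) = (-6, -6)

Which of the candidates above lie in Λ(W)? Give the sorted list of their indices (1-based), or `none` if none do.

Numerically β ≈ 1.6180 and β' = −1/β ≈ -0.6180.
#1 (4,6): internal coord 4 + (6)·β' = +0.2918; +0.2918 ∉ [-1.3, -0.3) → out
#2 (-9,-11): internal coord -9 + (-11)·β' = -2.2016; -2.2016 ∉ [-1.3, -0.3) → out
#3 (3,6): internal coord 3 + (6)·β' = -0.7082; -0.7082 ∈ [-1.3, -0.3) → IN Λ
#4 (-6,-6): internal coord -6 + (-6)·β' = -2.2918; -2.2918 ∉ [-1.3, -0.3) → out

3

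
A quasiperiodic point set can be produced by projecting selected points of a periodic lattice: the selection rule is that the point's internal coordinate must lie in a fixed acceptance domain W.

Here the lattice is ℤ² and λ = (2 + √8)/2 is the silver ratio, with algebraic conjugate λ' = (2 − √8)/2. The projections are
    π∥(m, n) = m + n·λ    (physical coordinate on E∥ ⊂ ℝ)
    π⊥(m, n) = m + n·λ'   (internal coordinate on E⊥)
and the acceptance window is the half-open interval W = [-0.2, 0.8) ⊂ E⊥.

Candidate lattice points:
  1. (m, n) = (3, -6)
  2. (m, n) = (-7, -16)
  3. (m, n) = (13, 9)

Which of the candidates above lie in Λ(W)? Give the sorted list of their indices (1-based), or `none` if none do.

none

λ' = (2−√8)/2 ≈ -0.414214.
[1] lift (3,-6): star map gives 5.485281; window check -0.2 ≤ 5.485281 < 0.8 is false → out
[2] lift (-7,-16): star map gives -0.372583; window check -0.2 ≤ -0.372583 < 0.8 is false → out
[3] lift (13,9): star map gives 9.272078; window check -0.2 ≤ 9.272078 < 0.8 is false → out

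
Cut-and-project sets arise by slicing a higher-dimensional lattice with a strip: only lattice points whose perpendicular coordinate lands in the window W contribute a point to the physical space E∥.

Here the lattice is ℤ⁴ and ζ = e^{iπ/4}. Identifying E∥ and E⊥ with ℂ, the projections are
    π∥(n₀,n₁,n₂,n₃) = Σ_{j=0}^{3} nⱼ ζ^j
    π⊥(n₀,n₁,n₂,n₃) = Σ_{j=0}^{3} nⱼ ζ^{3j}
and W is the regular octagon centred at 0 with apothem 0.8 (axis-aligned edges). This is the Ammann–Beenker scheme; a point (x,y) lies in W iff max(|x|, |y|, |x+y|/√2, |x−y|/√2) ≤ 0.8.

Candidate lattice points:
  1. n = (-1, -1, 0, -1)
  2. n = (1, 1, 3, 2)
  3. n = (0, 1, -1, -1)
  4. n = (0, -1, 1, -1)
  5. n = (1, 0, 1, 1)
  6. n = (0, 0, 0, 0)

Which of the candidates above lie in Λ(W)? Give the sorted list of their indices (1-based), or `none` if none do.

6

π⊥(n) = n₀ + n₁ζ³ + n₂ζ⁶ + n₃ζ⁹ where ζ = e^{iπ/4}.
candidate 1: n = (-1, -1, 0, -1) → π⊥ ≈ (-1.0000, -1.4142); max(|x|,|y|,|x±y|/√2) = 1.7071 > 0.8 ⇒ ∉ W
candidate 2: n = (1, 1, 3, 2) → π⊥ ≈ (+1.7071, -0.8787); max(|x|,|y|,|x±y|/√2) = 1.8284 > 0.8 ⇒ ∉ W
candidate 3: n = (0, 1, -1, -1) → π⊥ ≈ (-1.4142, +1.0000); max(|x|,|y|,|x±y|/√2) = 1.7071 > 0.8 ⇒ ∉ W
candidate 4: n = (0, -1, 1, -1) → π⊥ ≈ (+0.0000, -2.4142); max(|x|,|y|,|x±y|/√2) = 2.4142 > 0.8 ⇒ ∉ W
candidate 5: n = (1, 0, 1, 1) → π⊥ ≈ (+1.7071, -0.2929); max(|x|,|y|,|x±y|/√2) = 1.7071 > 0.8 ⇒ ∉ W
candidate 6: n = (0, 0, 0, 0) → π⊥ ≈ (+0.0000, +0.0000); max(|x|,|y|,|x±y|/√2) = 0.0000 ≤ 0.8 ⇒ ∈ W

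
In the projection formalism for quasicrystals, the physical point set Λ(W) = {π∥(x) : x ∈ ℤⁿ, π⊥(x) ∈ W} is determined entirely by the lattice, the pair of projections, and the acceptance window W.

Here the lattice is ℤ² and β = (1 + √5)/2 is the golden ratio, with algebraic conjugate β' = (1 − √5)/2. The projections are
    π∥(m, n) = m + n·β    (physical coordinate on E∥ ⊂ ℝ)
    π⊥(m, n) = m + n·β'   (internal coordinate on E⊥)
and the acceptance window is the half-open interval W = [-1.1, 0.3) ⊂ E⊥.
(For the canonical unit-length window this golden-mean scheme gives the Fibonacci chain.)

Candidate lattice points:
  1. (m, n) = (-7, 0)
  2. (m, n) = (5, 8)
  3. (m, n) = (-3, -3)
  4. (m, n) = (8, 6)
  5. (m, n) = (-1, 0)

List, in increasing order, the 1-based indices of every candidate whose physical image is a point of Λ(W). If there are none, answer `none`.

Compute β' = (1−√5)/2 = -0.618034, so π⊥(m,n) = m -0.618034·n.
[1] lift (-7,0): star map gives -7.000000; window check -1.1 ≤ -7.000000 < 0.3 is false → out
[2] lift (5,8): star map gives 0.055728; window check -1.1 ≤ 0.055728 < 0.3 is true → IN Λ
[3] lift (-3,-3): star map gives -1.145898; window check -1.1 ≤ -1.145898 < 0.3 is false → out
[4] lift (8,6): star map gives 4.291796; window check -1.1 ≤ 4.291796 < 0.3 is false → out
[5] lift (-1,0): star map gives -1.000000; window check -1.1 ≤ -1.000000 < 0.3 is true → IN Λ

2, 5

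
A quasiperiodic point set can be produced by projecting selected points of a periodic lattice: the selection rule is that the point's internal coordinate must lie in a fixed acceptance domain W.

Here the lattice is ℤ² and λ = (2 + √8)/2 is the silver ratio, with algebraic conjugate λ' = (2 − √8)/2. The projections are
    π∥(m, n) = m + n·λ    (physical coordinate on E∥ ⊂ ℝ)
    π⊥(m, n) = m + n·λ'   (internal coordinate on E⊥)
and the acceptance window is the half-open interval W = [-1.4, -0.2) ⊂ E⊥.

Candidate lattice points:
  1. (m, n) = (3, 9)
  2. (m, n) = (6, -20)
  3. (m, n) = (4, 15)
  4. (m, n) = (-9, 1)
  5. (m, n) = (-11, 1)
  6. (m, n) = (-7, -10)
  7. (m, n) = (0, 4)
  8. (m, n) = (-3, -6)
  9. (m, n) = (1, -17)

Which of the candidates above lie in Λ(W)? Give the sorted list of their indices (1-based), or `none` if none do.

λ' = (2−√8)/2 ≈ -0.414214.
[1] lift (3,9): star map gives -0.727922; window check -1.4 ≤ -0.727922 < -0.2 is true → IN Λ
[2] lift (6,-20): star map gives 14.284271; window check -1.4 ≤ 14.284271 < -0.2 is false → out
[3] lift (4,15): star map gives -2.213203; window check -1.4 ≤ -2.213203 < -0.2 is false → out
[4] lift (-9,1): star map gives -9.414214; window check -1.4 ≤ -9.414214 < -0.2 is false → out
[5] lift (-11,1): star map gives -11.414214; window check -1.4 ≤ -11.414214 < -0.2 is false → out
[6] lift (-7,-10): star map gives -2.857864; window check -1.4 ≤ -2.857864 < -0.2 is false → out
[7] lift (0,4): star map gives -1.656854; window check -1.4 ≤ -1.656854 < -0.2 is false → out
[8] lift (-3,-6): star map gives -0.514719; window check -1.4 ≤ -0.514719 < -0.2 is true → IN Λ
[9] lift (1,-17): star map gives 8.041631; window check -1.4 ≤ 8.041631 < -0.2 is false → out

1, 8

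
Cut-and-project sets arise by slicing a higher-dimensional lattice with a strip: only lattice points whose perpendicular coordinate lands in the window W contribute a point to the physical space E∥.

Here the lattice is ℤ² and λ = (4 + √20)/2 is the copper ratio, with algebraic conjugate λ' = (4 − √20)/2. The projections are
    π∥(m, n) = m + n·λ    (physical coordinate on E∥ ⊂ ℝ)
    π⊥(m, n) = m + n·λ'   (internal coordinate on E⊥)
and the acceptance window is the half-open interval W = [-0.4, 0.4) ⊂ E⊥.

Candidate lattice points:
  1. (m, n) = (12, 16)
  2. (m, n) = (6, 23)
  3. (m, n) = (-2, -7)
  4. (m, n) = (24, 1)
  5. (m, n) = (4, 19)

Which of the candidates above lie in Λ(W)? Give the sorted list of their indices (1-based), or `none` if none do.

Numerically λ ≈ 4.23607 and λ' = −1/λ ≈ -0.23607.
[1] lift (12,16): star map gives 8.22291; window check -0.4 ≤ 8.22291 < 0.4 is false → out
[2] lift (6,23): star map gives 0.57044; window check -0.4 ≤ 0.57044 < 0.4 is false → out
[3] lift (-2,-7): star map gives -0.34752; window check -0.4 ≤ -0.34752 < 0.4 is true → IN Λ
[4] lift (24,1): star map gives 23.76393; window check -0.4 ≤ 23.76393 < 0.4 is false → out
[5] lift (4,19): star map gives -0.48529; window check -0.4 ≤ -0.48529 < 0.4 is false → out

3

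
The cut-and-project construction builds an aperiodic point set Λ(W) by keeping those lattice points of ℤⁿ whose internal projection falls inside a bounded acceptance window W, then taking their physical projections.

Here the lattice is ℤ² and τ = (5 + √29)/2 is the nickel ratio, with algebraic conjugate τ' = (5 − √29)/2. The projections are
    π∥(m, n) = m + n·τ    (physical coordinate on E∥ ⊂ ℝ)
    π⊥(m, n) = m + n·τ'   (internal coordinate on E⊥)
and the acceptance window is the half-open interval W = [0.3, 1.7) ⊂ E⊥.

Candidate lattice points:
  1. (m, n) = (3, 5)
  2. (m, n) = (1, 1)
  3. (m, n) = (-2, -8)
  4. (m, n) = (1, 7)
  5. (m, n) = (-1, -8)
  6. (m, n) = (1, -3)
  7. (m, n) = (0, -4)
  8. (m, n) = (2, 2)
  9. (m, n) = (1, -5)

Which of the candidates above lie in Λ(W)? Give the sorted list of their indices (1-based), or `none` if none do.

Numerically τ ≈ 5.192582 and τ' = −1/τ ≈ -0.192582.
#1 (3,5): internal coord 3 + (5)·τ' = +2.037088; +2.037088 ∉ [0.3, 1.7) → out
#2 (1,1): internal coord 1 + (1)·τ' = +0.807418; +0.807418 ∈ [0.3, 1.7) → IN Λ
#3 (-2,-8): internal coord -2 + (-8)·τ' = -0.459341; -0.459341 ∉ [0.3, 1.7) → out
#4 (1,7): internal coord 1 + (7)·τ' = -0.348077; -0.348077 ∉ [0.3, 1.7) → out
#5 (-1,-8): internal coord -1 + (-8)·τ' = +0.540659; +0.540659 ∈ [0.3, 1.7) → IN Λ
#6 (1,-3): internal coord 1 + (-3)·τ' = +1.577747; +1.577747 ∈ [0.3, 1.7) → IN Λ
#7 (0,-4): internal coord 0 + (-4)·τ' = +0.770330; +0.770330 ∈ [0.3, 1.7) → IN Λ
#8 (2,2): internal coord 2 + (2)·τ' = +1.614835; +1.614835 ∈ [0.3, 1.7) → IN Λ
#9 (1,-5): internal coord 1 + (-5)·τ' = +1.962912; +1.962912 ∉ [0.3, 1.7) → out

2, 5, 6, 7, 8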